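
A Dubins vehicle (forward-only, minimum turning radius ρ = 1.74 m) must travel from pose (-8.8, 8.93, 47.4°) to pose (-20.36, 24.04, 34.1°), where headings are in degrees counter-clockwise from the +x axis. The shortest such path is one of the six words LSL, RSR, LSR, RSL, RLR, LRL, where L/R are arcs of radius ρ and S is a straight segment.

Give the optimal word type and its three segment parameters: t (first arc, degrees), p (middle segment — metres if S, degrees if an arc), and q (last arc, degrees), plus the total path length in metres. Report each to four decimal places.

LSR: t = 92.1895°, p = 15.1817 m, q = 105.4895°, L = 21.1849 m

Let ψ = atan2(Δy, Δx) = atan2(15.11, -11.56) = 127.4180° be the start→goal bearing.
Normalize: d = |goal − start| / ρ = 19.024871/1.74 = 10.933834, α = (θ_start − ψ) mod 360° = 279.9820° = 4.886607 rad, β = (θ_goal − ψ) mod 360° = 266.6820° = 4.654479 rad.
Common terms: sin α = -0.984862, cos α = 0.173338, sin β = -0.998324, cos β = -0.057878, cos(α−β) = 0.973179, d² = 119.548718. Work in radians in the unit-radius frame; every candidate has L = ρ·(t + p + q).
LSL: p² = 2 + d² − 2cos(α−β) + 2d(sin α − sin β) = 119.896729; p = √p² = 10.949736; φ = atan2(cos β − cos α, d + sin α − sin β) = -0.021118 rad; t = (φ − α) mod 2π = 1.375460 rad, q = (β − φ) mod 2π = 4.675596 rad → L = 1.74·(1.375460 + 10.949736 + 4.675596) = 1.74·17.000793 = 29.581380 m
RSR: p² = 2 + d² − 2cos(α−β) + 2d(sin β − sin α) = 119.307993; p = √p² = 10.922820; φ = atan2(cos α − cos β, d − sin α + sin β) = 0.021170 rad; t = (α − φ) mod 2π = 4.865438 rad, q = (φ − β) mod 2π = 1.649877 rad → L = 1.74·(4.865438 + 10.922820 + 1.649877) = 1.74·17.438134 = 30.342353 m
LSR: p² = d² − 2 + 2cos(α−β) + 2d(sin α + sin β) = 76.127425; p = √p² = 8.725103; φ = atan2(−cos α − cos β, d + sin α + sin β) − atan2(−2, p) = 0.212432 rad; t = (φ − α) mod 2π = 1.609010 rad, q = (φ − β) mod 2π = 1.841139 rad → L = 1.74·(1.609010 + 8.725103 + 1.841139) = 1.74·12.175252 = 21.184938 m
RSL: p² = d² − 2 + 2cos(α−β) − 2d(sin α + sin β) = 162.862728; p = √p² = 12.761768; φ = atan2(cos α + cos β, d − sin α − sin β) − atan2(2, p) = -0.146515 rad; t = (α − φ) mod 2π = 5.033123 rad, q = (β − φ) mod 2π = 4.800994 rad → L = 1.74·(5.033123 + 12.761768 + 4.800994) = 1.74·22.595885 = 39.316839 m
RLR: c = (6 − d² + 2cos(α−β) + 2d(sin α − sin β))/8 = -13.913499, |c| > 1 → infeasible
LRL: c = (6 − d² + 2cos(α−β) − 2d(sin α − sin β))/8 = -13.987091, |c| > 1 → infeasible
Shortest: LSR with L = 21.184938 m ≈ 21.1849 m
Convert LSR to answer units (arcs ×180/π): t = 1.609010·180/π = 92.1895°, p = ρ·p = 1.74·8.725103 = 15.1817 m, q = 1.841139·180/π = 105.4895°, L = 21.1849 m.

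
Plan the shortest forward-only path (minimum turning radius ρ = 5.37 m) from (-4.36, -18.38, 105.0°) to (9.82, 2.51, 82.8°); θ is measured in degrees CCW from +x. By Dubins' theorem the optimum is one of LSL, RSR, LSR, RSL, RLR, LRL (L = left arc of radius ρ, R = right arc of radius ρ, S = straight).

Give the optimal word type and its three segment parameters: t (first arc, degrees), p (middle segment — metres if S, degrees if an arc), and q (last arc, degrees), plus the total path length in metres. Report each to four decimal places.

Let ψ = atan2(Δy, Δx) = atan2(20.89, 14.18) = 55.8316° be the start→goal bearing.
Normalize: d = |goal − start| / ρ = 25.248059/5.37 = 4.701687, α = (θ_start − ψ) mod 360° = 49.1684° = 0.858151 rad, β = (θ_goal − ψ) mod 360° = 26.9684° = 0.470688 rad.
Common terms: sin α = 0.756635, cos α = 0.653838, sin β = 0.453499, cos β = 0.891257, cos(α−β) = 0.925871, d² = 22.105861. Work in radians in the unit-radius frame; every candidate has L = ρ·(t + p + q).
LSL: p² = 2 + d² − 2cos(α−β) + 2d(sin α − sin β) = 25.104616; p = √p² = 5.010451; φ = atan2(cos β − cos α, d + sin α − sin β) = 0.047402 rad; t = (φ − α) mod 2π = 5.472437 rad, q = (β − φ) mod 2π = 0.423285 rad → L = 5.37·(5.472437 + 5.010451 + 0.423285) = 5.37·10.906173 = 58.566148 m
RSR: p² = 2 + d² − 2cos(α−β) + 2d(sin β − sin α) = 19.403623; p = √p² = 4.404954; φ = atan2(cos α − cos β, d − sin α + sin β) = -0.053924 rad; t = (α − φ) mod 2π = 0.912075 rad, q = (φ − β) mod 2π = 5.758573 rad → L = 5.37·(0.912075 + 4.404954 + 5.758573) = 5.37·11.075603 = 59.475987 m
LSR: p² = d² − 2 + 2cos(α−β) + 2d(sin α + sin β) = 33.336944; p = √p² = 5.773815; φ = atan2(−cos α − cos β, d + sin α + sin β) − atan2(−2, p) = 0.077818 rad; t = (φ − α) mod 2π = 5.502853 rad, q = (φ − β) mod 2π = 5.890316 rad → L = 5.37·(5.502853 + 5.773815 + 5.890316) = 5.37·17.166984 = 92.186702 m
RSL: p² = d² − 2 + 2cos(α−β) − 2d(sin α + sin β) = 10.578260; p = √p² = 3.252424; φ = atan2(cos α + cos β, d − sin α − sin β) − atan2(2, p) = -0.134703 rad; t = (α − φ) mod 2π = 0.992854 rad, q = (β − φ) mod 2π = 0.605391 rad → L = 5.37·(0.992854 + 3.252424 + 0.605391) = 5.37·4.850668 = 26.048089 m
RLR: c = (6 − d² + 2cos(α−β) + 2d(sin α − sin β))/8 = -1.425453, |c| > 1 → infeasible
LRL: c = (6 − d² + 2cos(α−β) − 2d(sin α − sin β))/8 = -2.138077, |c| > 1 → infeasible
Shortest: RSL with L = 26.048089 m ≈ 26.0481 m
Convert RSL to answer units (arcs ×180/π): t = 0.992854·180/π = 56.8863°, p = ρ·p = 5.37·3.252424 = 17.4655 m, q = 0.605391·180/π = 34.6863°, L = 26.0481 m.

RSL: t = 56.8863°, p = 17.4655 m, q = 34.6863°, L = 26.0481 m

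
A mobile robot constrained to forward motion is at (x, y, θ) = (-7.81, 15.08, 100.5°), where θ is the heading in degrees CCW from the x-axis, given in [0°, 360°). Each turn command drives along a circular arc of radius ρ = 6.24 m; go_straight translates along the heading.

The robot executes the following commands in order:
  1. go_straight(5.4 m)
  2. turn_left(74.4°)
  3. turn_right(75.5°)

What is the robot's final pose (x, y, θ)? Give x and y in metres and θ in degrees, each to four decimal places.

set_pose: (x, y, θ) = (-7.8100, 15.0800, 100.5000°), ρ = 6.24
go_straight(5.4): x += 5.4·cos θ, y += 5.4·sin θ → (-8.7941, 20.3896, 100.5000°)
turn_left(74.4°): centre at ρ to the left, rotate +74.4° → (-14.3749, 25.4677, 174.9000°)
turn_right(75.5°): centre at ρ to the right, rotate −75.5° → (-19.9764, 30.6639, 99.4000°)

(-19.9764, 30.6639, 99.4000°)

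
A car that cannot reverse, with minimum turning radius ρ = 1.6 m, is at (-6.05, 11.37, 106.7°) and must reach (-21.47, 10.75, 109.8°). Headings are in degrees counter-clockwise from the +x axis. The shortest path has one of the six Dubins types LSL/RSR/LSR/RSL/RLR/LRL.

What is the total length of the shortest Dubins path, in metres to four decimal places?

16.7123 m

Let ψ = atan2(Δy, Δx) = atan2(-0.62, -15.42) = -177.6975° be the start→goal bearing.
Normalize: d = |goal − start| / ρ = 15.432459/1.6 = 9.645287, α = (θ_start − ψ) mod 360° = 284.3975° = 4.963673 rad, β = (θ_goal − ψ) mod 360° = 287.4975° = 5.017778 rad.
Common terms: sin α = -0.968594, cos α = 0.248648, sin β = -0.953730, cos β = 0.300664, cos(α−β) = 0.998537, d² = 93.031562. Work in radians in the unit-radius frame; every candidate has L = ρ·(t + p + q).
LSL: p² = 2 + d² − 2cos(α−β) + 2d(sin α − sin β) = 92.747755; p = √p² = 9.630564; φ = atan2(cos β − cos α, d + sin α − sin β) = 0.005401 rad; t = (φ − α) mod 2π = 1.324913 rad, q = (β − φ) mod 2π = 5.012377 rad → L = 1.6·(1.324913 + 9.630564 + 5.012377) = 1.6·15.967854 = 25.548567 m
RSR: p² = 2 + d² − 2cos(α−β) + 2d(sin β − sin α) = 93.321223; p = √p² = 9.660291; φ = atan2(cos α − cos β, d − sin α + sin β) = -0.005385 rad; t = (α − φ) mod 2π = 4.969058 rad, q = (φ − β) mod 2π = 1.260022 rad → L = 1.6·(4.969058 + 9.660291 + 1.260022) = 1.6·15.889371 = 25.422994 m
LSR: p² = d² − 2 + 2cos(α−β) + 2d(sin α + sin β) = 55.945904; p = √p² = 7.479699; φ = atan2(−cos α − cos β, d + sin α + sin β) − atan2(−2, p) = 0.190270 rad; t = (φ − α) mod 2π = 1.509783 rad, q = (φ − β) mod 2π = 1.455677 rad → L = 1.6·(1.509783 + 7.479699 + 1.455677) = 1.6·10.445159 = 16.712255 m
RSL: p² = d² − 2 + 2cos(α−β) − 2d(sin α + sin β) = 130.111368; p = √p² = 11.406637; φ = atan2(cos α + cos β, d − sin α − sin β) − atan2(2, p) = -0.126121 rad; t = (α − φ) mod 2π = 5.089794 rad, q = (β − φ) mod 2π = 5.143899 rad → L = 1.6·(5.089794 + 11.406637 + 5.143899) = 1.6·21.640330 = 34.624528 m
RLR: c = (6 − d² + 2cos(α−β) + 2d(sin α − sin β))/8 = -10.665153, |c| > 1 → infeasible
LRL: c = (6 − d² + 2cos(α−β) − 2d(sin α − sin β))/8 = -10.593469, |c| > 1 → infeasible
Shortest: LSR with L = 16.712255 m ≈ 16.7123 m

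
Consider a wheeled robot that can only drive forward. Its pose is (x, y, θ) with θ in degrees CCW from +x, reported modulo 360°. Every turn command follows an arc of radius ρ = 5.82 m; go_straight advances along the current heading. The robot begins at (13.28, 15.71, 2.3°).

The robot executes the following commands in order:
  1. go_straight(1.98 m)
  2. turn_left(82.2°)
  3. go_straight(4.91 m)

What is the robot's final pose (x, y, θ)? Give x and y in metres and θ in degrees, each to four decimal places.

set_pose: (x, y, θ) = (13.2800, 15.7100, 2.3000°), ρ = 5.82
go_straight(1.98): x += 1.98·cos θ, y += 1.98·sin θ → (15.2584, 15.7895, 2.3000°)
turn_left(82.2°): centre at ρ to the left, rotate +82.2° → (20.8180, 21.0470, 84.5000°)
go_straight(4.91): x += 4.91·cos θ, y += 4.91·sin θ → (21.2886, 25.9343, 84.5000°)

(21.2886, 25.9343, 84.5000°)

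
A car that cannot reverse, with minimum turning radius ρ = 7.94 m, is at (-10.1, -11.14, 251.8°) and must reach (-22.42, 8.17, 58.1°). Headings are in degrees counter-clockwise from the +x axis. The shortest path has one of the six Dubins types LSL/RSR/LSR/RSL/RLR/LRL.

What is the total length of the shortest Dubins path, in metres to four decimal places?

Let ψ = atan2(Δy, Δx) = atan2(19.31, -12.32) = 122.5383° be the start→goal bearing.
Normalize: d = |goal − start| / ρ = 22.905425/7.94 = 2.884814, α = (θ_start − ψ) mod 360° = 129.2617° = 2.256042 rad, β = (θ_goal − ψ) mod 360° = 295.5617° = 5.158524 rad.
Common terms: sin α = 0.774264, cos α = -0.632863, sin β = -0.902121, cos β = 0.431482, cos(α−β) = -0.971549, d² = 8.322153. Work in radians in the unit-radius frame; every candidate has L = ρ·(t + p + q).
LSL: p² = 2 + d² − 2cos(α−β) + 2d(sin α − sin β) = 21.937372; p = √p² = 4.683735; φ = atan2(cos β − cos α, d + sin α − sin β) = 0.229245 rad; t = (φ − α) mod 2π = 4.256389 rad, q = (β − φ) mod 2π = 4.929279 rad → L = 7.94·(4.256389 + 4.683735 + 4.929279) = 7.94·13.869403 = 110.123057 m
RSR: p² = 2 + d² − 2cos(α−β) + 2d(sin β − sin α) = 2.593131; p = √p² = 1.610320; φ = atan2(cos α − cos β, d − sin α + sin β) = -0.722087 rad; t = (α − φ) mod 2π = 2.978129 rad, q = (φ − β) mod 2π = 0.402574 rad → L = 7.94·(2.978129 + 1.610320 + 0.402574) = 7.94·4.991023 = 39.628722 m
LSR: p² = d² − 2 + 2cos(α−β) + 2d(sin α + sin β) = 3.641364; p = √p² = 1.908236; φ = atan2(−cos α − cos β, d + sin α + sin β) − atan2(−2, p) = 0.881789 rad; t = (φ − α) mod 2π = 4.908932 rad, q = (φ − β) mod 2π = 2.006450 rad → L = 7.94·(4.908932 + 1.908236 + 2.006450) = 7.94·8.823618 = 70.059527 m
RSL: p² = d² − 2 + 2cos(α−β) − 2d(sin α + sin β) = 5.116746; p = √p² = 2.262023; φ = atan2(cos α + cos β, d − sin α − sin β) − atan2(2, p) = -0.790742 rad; t = (α − φ) mod 2π = 3.046784 rad, q = (β − φ) mod 2π = 5.949266 rad → L = 7.94·(3.046784 + 2.262023 + 5.949266) = 7.94·11.258073 = 89.389097 m
RLR: c = (6 − d² + 2cos(α−β) + 2d(sin α − sin β))/8 = 0.675859; p = 2π − arccos c = 5.454518 rad; φ = atan2(cos α − cos β, d − sin α + sin β) = -0.722087 rad; t = (α − φ + p/2) mod 2π = 5.705388 rad, q = (α − β − t + p) mod 2π = 3.129833 rad → L = 7.94·(5.705388 + 5.454518 + 3.129833) = 7.94·14.289739 = 113.460526 m
LRL: c = (6 − d² + 2cos(α−β) − 2d(sin α − sin β))/8 = -1.742171, |c| > 1 → infeasible
Shortest: RSR with L = 39.628722 m ≈ 39.6287 m

39.6287 m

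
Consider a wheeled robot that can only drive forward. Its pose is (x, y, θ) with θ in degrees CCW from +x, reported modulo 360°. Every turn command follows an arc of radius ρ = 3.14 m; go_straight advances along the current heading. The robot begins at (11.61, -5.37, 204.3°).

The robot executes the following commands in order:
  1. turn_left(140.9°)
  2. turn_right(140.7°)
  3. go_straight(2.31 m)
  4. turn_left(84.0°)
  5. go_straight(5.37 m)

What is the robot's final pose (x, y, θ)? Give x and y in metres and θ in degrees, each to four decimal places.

set_pose: (x, y, θ) = (11.6100, -5.3700, 204.3000°), ρ = 3.14
turn_left(140.9°): centre at ρ to the left, rotate +140.9° → (12.1001, -11.2676, 345.2000°)
turn_right(140.7°): centre at ρ to the right, rotate −140.7° → (12.6001, -17.1607, 204.5000°)
go_straight(2.31): x += 2.31·cos θ, y += 2.31·sin θ → (10.4981, -18.1187, 204.5000°)
turn_left(84.0°): centre at ρ to the left, rotate +84.0° → (8.8225, -21.9723, 288.5000°)
go_straight(5.37): x += 5.37·cos θ, y += 5.37·sin θ → (10.5264, -27.0648, 288.5000°)

(10.5264, -27.0648, 288.5000°)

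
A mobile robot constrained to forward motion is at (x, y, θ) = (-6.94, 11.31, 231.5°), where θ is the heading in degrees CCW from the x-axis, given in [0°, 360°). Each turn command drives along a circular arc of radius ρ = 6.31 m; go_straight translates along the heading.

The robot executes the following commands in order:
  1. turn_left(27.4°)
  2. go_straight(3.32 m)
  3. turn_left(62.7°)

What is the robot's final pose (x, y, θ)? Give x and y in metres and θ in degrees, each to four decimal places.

(-6.5604, -0.8211, 321.6000°)

set_pose: (x, y, θ) = (-6.9400, 11.3100, 231.5000°), ρ = 6.31
turn_left(27.4°): centre at ρ to the left, rotate +27.4° → (-8.1937, 8.5967, 258.9000°)
go_straight(3.32): x += 3.32·cos θ, y += 3.32·sin θ → (-8.8329, 5.3389, 258.9000°)
turn_left(62.7°): centre at ρ to the left, rotate +62.7° → (-6.5604, -0.8211, 321.6000°)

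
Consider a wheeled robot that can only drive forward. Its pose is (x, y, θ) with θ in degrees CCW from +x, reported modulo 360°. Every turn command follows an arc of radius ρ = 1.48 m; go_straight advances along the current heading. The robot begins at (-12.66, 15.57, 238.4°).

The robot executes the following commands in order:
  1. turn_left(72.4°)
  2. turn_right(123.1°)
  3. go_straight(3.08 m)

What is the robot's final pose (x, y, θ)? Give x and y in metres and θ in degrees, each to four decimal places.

set_pose: (x, y, θ) = (-12.6600, 15.5700, 238.4000°), ρ = 1.48
turn_left(72.4°): centre at ρ to the left, rotate +72.4° → (-12.5198, 13.8274, 310.8000°)
turn_right(123.1°): centre at ρ to the right, rotate −123.1° → (-13.4418, 11.3937, 187.7000°)
go_straight(3.08): x += 3.08·cos θ, y += 3.08·sin θ → (-16.4941, 10.9810, 187.7000°)

(-16.4941, 10.9810, 187.7000°)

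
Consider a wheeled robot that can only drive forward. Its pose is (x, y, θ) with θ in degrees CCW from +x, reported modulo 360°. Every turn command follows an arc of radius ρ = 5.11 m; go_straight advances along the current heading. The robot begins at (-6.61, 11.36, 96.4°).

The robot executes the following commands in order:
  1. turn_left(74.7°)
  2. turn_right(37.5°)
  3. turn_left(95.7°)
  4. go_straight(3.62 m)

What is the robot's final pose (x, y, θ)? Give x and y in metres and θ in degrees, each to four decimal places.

set_pose: (x, y, θ) = (-6.6100, 11.3600, 96.4000°), ρ = 5.11
turn_left(74.7°): centre at ρ to the left, rotate +74.7° → (-10.8976, 15.8389, 171.1000°)
turn_right(37.5°): centre at ρ to the right, rotate −37.5° → (-13.8075, 17.3634, 133.6000°)
turn_left(95.7°): centre at ρ to the left, rotate +95.7° → (-21.3821, 17.1717, 229.3000°)
go_straight(3.62): x += 3.62·cos θ, y += 3.62·sin θ → (-23.7427, 14.4272, 229.3000°)

(-23.7427, 14.4272, 229.3000°)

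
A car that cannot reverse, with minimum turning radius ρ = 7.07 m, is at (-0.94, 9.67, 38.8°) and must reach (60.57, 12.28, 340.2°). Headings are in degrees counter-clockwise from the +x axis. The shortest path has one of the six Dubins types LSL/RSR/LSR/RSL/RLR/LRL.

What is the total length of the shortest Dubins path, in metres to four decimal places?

61.9357 m

Let ψ = atan2(Δy, Δx) = atan2(2.61, 61.51) = 2.4297° be the start→goal bearing.
Normalize: d = |goal − start| / ρ = 61.565349/7.07 = 8.707970, α = (θ_start − ψ) mod 360° = 36.3703° = 0.634781 rad, β = (θ_goal − ψ) mod 360° = 337.7703° = 5.895203 rad.
Common terms: sin α = 0.593001, cos α = 0.805202, sin β = -0.378321, cos β = 0.925674, cos(α−β) = 0.521010, d² = 75.828744. Work in radians in the unit-radius frame; every candidate has L = ρ·(t + p + q).
LSL: p² = 2 + d² − 2cos(α−β) + 2d(sin α − sin β) = 93.703216; p = √p² = 9.680042; φ = atan2(cos β − cos α, d + sin α − sin β) = 0.012446 rad; t = (φ − α) mod 2π = 5.660850 rad, q = (β − φ) mod 2π = 5.882758 rad → L = 7.07·(5.660850 + 9.680042 + 5.882758) = 7.07·21.223650 = 150.051204 m
RSR: p² = 2 + d² − 2cos(α−β) + 2d(sin β − sin α) = 59.870234; p = √p² = 7.737586; φ = atan2(cos α − cos β, d − sin α + sin β) = -0.015570 rad; t = (α − φ) mod 2π = 0.650352 rad, q = (φ − β) mod 2π = 0.372411 rad → L = 7.07·(0.650352 + 7.737586 + 0.372411) = 7.07·8.760349 = 61.935665 m
LSR: p² = d² − 2 + 2cos(α−β) + 2d(sin α + sin β) = 78.609621; p = √p² = 8.866207; φ = atan2(−cos α − cos β, d + sin α + sin β) − atan2(−2, p) = 0.030255 rad; t = (φ − α) mod 2π = 5.678660 rad, q = (φ − β) mod 2π = 0.418237 rad → L = 7.07·(5.678660 + 8.866207 + 0.418237) = 7.07·14.963103 = 105.789141 m
RSL: p² = d² − 2 + 2cos(α−β) − 2d(sin α + sin β) = 71.131906; p = √p² = 8.433973; φ = atan2(cos α + cos β, d − sin α − sin β) − atan2(2, p) = -0.031795 rad; t = (α − φ) mod 2π = 0.666576 rad, q = (β − φ) mod 2π = 5.926998 rad → L = 7.07·(0.666576 + 8.433973 + 5.926998) = 7.07·15.027548 = 106.244763 m
RLR: c = (6 − d² + 2cos(α−β) + 2d(sin α − sin β))/8 = -6.483779, |c| > 1 → infeasible
LRL: c = (6 − d² + 2cos(α−β) − 2d(sin α − sin β))/8 = -10.712902, |c| > 1 → infeasible
Shortest: RSR with L = 61.935665 m ≈ 61.9357 m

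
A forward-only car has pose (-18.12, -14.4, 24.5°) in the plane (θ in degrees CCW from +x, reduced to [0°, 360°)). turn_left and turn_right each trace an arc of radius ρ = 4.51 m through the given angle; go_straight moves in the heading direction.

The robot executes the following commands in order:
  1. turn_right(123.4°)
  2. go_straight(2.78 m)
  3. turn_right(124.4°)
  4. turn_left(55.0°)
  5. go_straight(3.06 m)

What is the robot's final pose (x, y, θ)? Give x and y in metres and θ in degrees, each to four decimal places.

(-26.7769, -24.0192, 191.7000°)

set_pose: (x, y, θ) = (-18.1200, -14.4000, 24.5000°), ρ = 4.51
turn_right(123.4°): centre at ρ to the right, rotate −123.4° → (-11.7940, -19.2017, -98.9000° ≡ 261.1000°)
go_straight(2.78): x += 2.78·cos θ, y += 2.78·sin θ → (-12.2241, -21.9482, 261.1000°)
turn_right(124.4°): centre at ρ to the right, rotate −124.4° → (-19.7729, -24.5327, 136.7000°)
turn_left(55.0°): centre at ρ to the left, rotate +55.0° → (-23.7805, -23.3987, 191.7000°)
go_straight(3.06): x += 3.06·cos θ, y += 3.06·sin θ → (-26.7769, -24.0192, 191.7000°)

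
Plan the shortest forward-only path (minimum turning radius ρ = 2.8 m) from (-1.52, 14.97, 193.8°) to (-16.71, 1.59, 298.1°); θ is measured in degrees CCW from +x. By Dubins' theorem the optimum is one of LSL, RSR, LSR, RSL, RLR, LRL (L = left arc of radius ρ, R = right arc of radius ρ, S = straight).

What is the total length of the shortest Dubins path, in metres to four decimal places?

Let ψ = atan2(Δy, Δx) = atan2(-13.38, -15.19) = -138.6250° be the start→goal bearing.
Normalize: d = |goal − start| / ρ = 20.242542/2.8 = 7.229479, α = (θ_start − ψ) mod 360° = 332.4250° = 5.801911 rad, β = (θ_goal − ψ) mod 360° = 76.7250° = 1.339104 rad.
Common terms: sin α = -0.462909, cos α = 0.886406, sin β = 0.973279, cos β = 0.229625, cos(α−β) = -0.246999, d² = 52.265370. Work in radians in the unit-radius frame; every candidate has L = ρ·(t + p + q).
LSL: p² = 2 + d² − 2cos(α−β) + 2d(sin α − sin β) = 33.993583; p = √p² = 5.830402; φ = atan2(cos β − cos α, d + sin α − sin β) = -0.112887 rad; t = (φ − α) mod 2π = 0.368387 rad, q = (β − φ) mod 2π = 1.451992 rad → L = 2.8·(0.368387 + 5.830402 + 1.451992) = 2.8·7.650780 = 21.422184 m
RSR: p² = 2 + d² − 2cos(α−β) + 2d(sin β − sin α) = 75.525153; p = √p² = 8.690521; φ = atan2(cos α − cos β, d − sin α + sin β) = 0.075647 rad; t = (α − φ) mod 2π = 5.726265 rad, q = (φ − β) mod 2π = 5.019728 rad → L = 2.8·(5.726265 + 8.690521 + 5.019728) = 2.8·19.436513 = 54.422237 m
LSR: p² = d² − 2 + 2cos(α−β) + 2d(sin α + sin β) = 57.150795; p = √p² = 7.559814; φ = atan2(−cos α − cos β, d + sin α + sin β) − atan2(−2, p) = 0.115426 rad; t = (φ − α) mod 2π = 0.596700 rad, q = (φ − β) mod 2π = 5.059507 rad → L = 2.8·(0.596700 + 7.559814 + 5.059507) = 2.8·13.216021 = 37.004859 m
RSL: p² = d² − 2 + 2cos(α−β) − 2d(sin α + sin β) = 42.391949; p = √p² = 6.510910; φ = atan2(cos α + cos β, d − sin α − sin β) − atan2(2, p) = -0.133433 rad; t = (α − φ) mod 2π = 5.935344 rad, q = (β − φ) mod 2π = 1.472537 rad → L = 2.8·(5.935344 + 6.510910 + 1.472537) = 2.8·13.918791 = 38.972614 m
RLR: c = (6 − d² + 2cos(α−β) + 2d(sin α − sin β))/8 = -8.440644, |c| > 1 → infeasible
LRL: c = (6 − d² + 2cos(α−β) − 2d(sin α − sin β))/8 = -3.249198, |c| > 1 → infeasible
Shortest: LSL with L = 21.422184 m ≈ 21.4222 m

21.4222 m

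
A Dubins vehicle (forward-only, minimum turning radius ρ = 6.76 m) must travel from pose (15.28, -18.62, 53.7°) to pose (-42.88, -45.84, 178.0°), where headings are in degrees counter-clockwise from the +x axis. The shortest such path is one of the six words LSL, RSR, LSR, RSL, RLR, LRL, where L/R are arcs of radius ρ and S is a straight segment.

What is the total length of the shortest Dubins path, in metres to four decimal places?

Let ψ = atan2(Δy, Δx) = atan2(-27.22, -58.16) = -154.9195° be the start→goal bearing.
Normalize: d = |goal − start| / ρ = 64.214593/6.76 = 9.499200, α = (θ_start − ψ) mod 360° = 208.6195° = 3.641097 rad, β = (θ_goal − ψ) mod 360° = 332.9195° = 5.810541 rad.
Common terms: sin α = -0.478991, cos α = -0.877820, sin β = -0.455242, cos β = 0.890368, cos(α−β) = -0.563526, d² = 90.234804. Work in radians in the unit-radius frame; every candidate has L = ρ·(t + p + q).
LSL: p² = 2 + d² − 2cos(α−β) + 2d(sin α − sin β) = 92.910668; p = √p² = 9.639018; φ = atan2(cos β − cos α, d + sin α − sin β) = 0.184485 rad; t = (φ − α) mod 2π = 2.826573 rad, q = (β − φ) mod 2π = 5.626056 rad → L = 6.76·(2.826573 + 9.639018 + 5.626056) = 6.76·18.091648 = 122.299538 m
RSR: p² = 2 + d² − 2cos(α−β) + 2d(sin β − sin α) = 93.813045; p = √p² = 9.685713; φ = atan2(cos α − cos β, d − sin α + sin β) = -0.183586 rad; t = (α − φ) mod 2π = 3.824683 rad, q = (φ − β) mod 2π = 0.289058 rad → L = 6.76·(3.824683 + 9.685713 + 0.289058) = 6.76·13.799454 = 93.284312 m
LSR: p² = d² − 2 + 2cos(α−β) + 2d(sin α + sin β) = 69.358828; p = √p² = 8.328195; φ = atan2(−cos α − cos β, d + sin α + sin β) − atan2(−2, p) = 0.234220 rad; t = (φ − α) mod 2π = 2.876308 rad, q = (φ − β) mod 2π = 0.706864 rad → L = 6.76·(2.876308 + 8.328195 + 0.706864) = 6.76·11.911367 = 80.520839 m
RSL: p² = d² − 2 + 2cos(α−β) − 2d(sin α + sin β) = 104.856676; p = √p² = 10.239955; φ = atan2(cos α + cos β, d − sin α − sin β) − atan2(2, p) = -0.191682 rad; t = (α − φ) mod 2π = 3.832780 rad, q = (β − φ) mod 2π = 6.002224 rad → L = 6.76·(3.832780 + 10.239955 + 6.002224) = 6.76·20.074958 = 135.706719 m
RLR: c = (6 − d² + 2cos(α−β) + 2d(sin α − sin β))/8 = -10.726631, |c| > 1 → infeasible
LRL: c = (6 − d² + 2cos(α−β) − 2d(sin α − sin β))/8 = -10.613834, |c| > 1 → infeasible
Shortest: LSR with L = 80.520839 m ≈ 80.5208 m

80.5208 m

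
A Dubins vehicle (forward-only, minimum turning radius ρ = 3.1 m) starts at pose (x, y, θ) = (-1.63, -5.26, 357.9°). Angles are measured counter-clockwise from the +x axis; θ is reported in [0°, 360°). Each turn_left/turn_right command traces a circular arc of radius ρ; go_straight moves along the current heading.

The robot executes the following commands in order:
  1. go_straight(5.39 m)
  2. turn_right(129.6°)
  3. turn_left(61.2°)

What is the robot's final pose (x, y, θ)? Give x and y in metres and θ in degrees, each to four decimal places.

set_pose: (x, y, θ) = (-1.6300, -5.2600, 357.9000°), ρ = 3.1
go_straight(5.39): x += 5.39·cos θ, y += 5.39·sin θ → (3.7564, -5.4575, 357.9000°)
turn_right(129.6°): centre at ρ to the right, rotate −129.6° → (5.9574, -10.6176, 228.3000°)
turn_left(61.2°): centre at ρ to the left, rotate +61.2° → (5.3498, -13.7147, 289.5000°)

(5.3498, -13.7147, 289.5000°)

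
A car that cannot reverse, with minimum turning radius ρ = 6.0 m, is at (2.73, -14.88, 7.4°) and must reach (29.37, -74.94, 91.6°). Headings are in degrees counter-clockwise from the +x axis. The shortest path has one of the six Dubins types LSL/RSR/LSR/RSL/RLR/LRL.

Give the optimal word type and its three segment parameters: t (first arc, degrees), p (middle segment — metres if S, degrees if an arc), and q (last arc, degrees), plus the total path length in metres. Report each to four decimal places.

RSL: t = 89.2761°, p = 56.5407 m, q = 173.4761°, L = 84.0560 m

Let ψ = atan2(Δy, Δx) = atan2(-60.06, 26.64) = -66.0800° be the start→goal bearing.
Normalize: d = |goal − start| / ρ = 65.703068/6.0 = 10.950511, α = (θ_start − ψ) mod 360° = 73.4800° = 1.282468 rad, β = (θ_goal − ψ) mod 360° = 157.6800° = 2.752035 rad.
Common terms: sin α = 0.958721, cos α = 0.284350, sin β = 0.379779, cos β = -0.925077, cos(α−β) = 0.101056, d² = 119.913700. Work in radians in the unit-radius frame; every candidate has L = ρ·(t + p + q).
LSL: p² = 2 + d² − 2cos(α−β) + 2d(sin α − sin β) = 134.391002; p = √p² = 11.592713; φ = atan2(cos β − cos α, d + sin α − sin β) = -0.104517 rad; t = (φ − α) mod 2π = 4.896201 rad, q = (β − φ) mod 2π = 2.856552 rad → L = 6.0·(4.896201 + 11.592713 + 2.856552) = 6.0·19.345466 = 116.072795 m
RSR: p² = 2 + d² − 2cos(α−β) + 2d(sin β − sin α) = 109.032172; p = √p² = 10.441847; φ = atan2(cos α − cos β, d − sin α + sin β) = 0.116086 rad; t = (α − φ) mod 2π = 1.166383 rad, q = (φ − β) mod 2π = 3.647236 rad → L = 6.0·(1.166383 + 10.441847 + 3.647236) = 6.0·15.255465 = 91.532792 m
LSR: p² = d² − 2 + 2cos(α−β) + 2d(sin α + sin β) = 147.430321; p = √p² = 12.142089; φ = atan2(−cos α − cos β, d + sin α + sin β) − atan2(−2, p) = 0.215342 rad; t = (φ − α) mod 2π = 5.216059 rad, q = (φ − β) mod 2π = 3.746491 rad → L = 6.0·(5.216059 + 12.142089 + 3.746491) = 6.0·21.104639 = 126.627834 m
RSL: p² = d² − 2 + 2cos(α−β) − 2d(sin α + sin β) = 88.801304; p = √p² = 9.423444; φ = atan2(cos α + cos β, d − sin α − sin β) − atan2(2, p) = -0.275694 rad; t = (α − φ) mod 2π = 1.558162 rad, q = (β − φ) mod 2π = 3.027729 rad → L = 6.0·(1.558162 + 9.423444 + 3.027729) = 6.0·14.009336 = 84.056015 m
RLR: c = (6 − d² + 2cos(α−β) + 2d(sin α − sin β))/8 = -12.629022, |c| > 1 → infeasible
LRL: c = (6 − d² + 2cos(α−β) − 2d(sin α − sin β))/8 = -15.798875, |c| > 1 → infeasible
Shortest: RSL with L = 84.056015 m ≈ 84.0560 m
Convert RSL to answer units (arcs ×180/π): t = 1.558162·180/π = 89.2761°, p = ρ·p = 6.0·9.423444 = 56.5407 m, q = 3.027729·180/π = 173.4761°, L = 84.0560 m.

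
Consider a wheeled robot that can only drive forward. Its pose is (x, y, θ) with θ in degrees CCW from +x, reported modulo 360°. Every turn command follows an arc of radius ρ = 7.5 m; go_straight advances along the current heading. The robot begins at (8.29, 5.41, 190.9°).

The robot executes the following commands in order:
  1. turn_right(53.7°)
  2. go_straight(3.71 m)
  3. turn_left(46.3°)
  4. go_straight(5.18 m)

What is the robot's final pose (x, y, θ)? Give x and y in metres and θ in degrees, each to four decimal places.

set_pose: (x, y, θ) = (8.2900, 5.4100, 190.9000°), ρ = 7.5
turn_right(53.7°): centre at ρ to the right, rotate −53.7° → (1.7760, 7.2717, 137.2000°)
go_straight(3.71): x += 3.71·cos θ, y += 3.71·sin θ → (-0.9462, 9.7924, 137.2000°)
turn_left(46.3°): centre at ρ to the left, rotate +46.3° → (-6.4998, 11.7755, 183.5000°)
go_straight(5.18): x += 5.18·cos θ, y += 5.18·sin θ → (-11.6702, 11.4592, 183.5000°)

(-11.6702, 11.4592, 183.5000°)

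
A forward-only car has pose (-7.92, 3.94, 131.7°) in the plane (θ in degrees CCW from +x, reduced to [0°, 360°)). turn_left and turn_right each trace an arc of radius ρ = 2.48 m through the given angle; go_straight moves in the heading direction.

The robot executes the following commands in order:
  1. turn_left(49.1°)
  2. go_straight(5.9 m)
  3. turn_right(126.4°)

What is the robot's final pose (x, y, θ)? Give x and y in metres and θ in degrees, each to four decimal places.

set_pose: (x, y, θ) = (-7.9200, 3.9400, 131.7000°), ρ = 2.48
turn_left(49.1°): centre at ρ to the left, rotate +49.1° → (-9.8063, 4.7700, 180.8000°)
go_straight(5.9): x += 5.9·cos θ, y += 5.9·sin θ → (-15.7057, 4.6876, 180.8000°)
turn_right(126.4°): centre at ρ to the right, rotate −126.4° → (-17.7568, 8.6110, 54.4000°)

(-17.7568, 8.6110, 54.4000°)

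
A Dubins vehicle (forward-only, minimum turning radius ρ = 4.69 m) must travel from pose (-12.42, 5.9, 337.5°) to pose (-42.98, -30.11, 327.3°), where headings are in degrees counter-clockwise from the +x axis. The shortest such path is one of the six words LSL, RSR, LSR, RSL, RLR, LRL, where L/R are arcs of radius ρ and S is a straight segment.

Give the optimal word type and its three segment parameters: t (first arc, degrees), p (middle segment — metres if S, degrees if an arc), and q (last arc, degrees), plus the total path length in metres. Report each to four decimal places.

Let ψ = atan2(Δy, Δx) = atan2(-36.01, -30.56) = -130.3197° be the start→goal bearing.
Normalize: d = |goal − start| / ρ = 47.229585/4.69 = 10.070274, α = (θ_start − ψ) mod 360° = 107.8197° = 1.881809 rad, β = (θ_goal − ψ) mod 360° = 97.6197° = 1.703785 rad.
Common terms: sin α = 0.952024, cos α = -0.306023, sin β = 0.991170, cos β = -0.132597, cos(α−β) = 0.984196, d² = 101.410418. Work in radians in the unit-radius frame; every candidate has L = ρ·(t + p + q).
LSL: p² = 2 + d² − 2cos(α−β) + 2d(sin α − sin β) = 100.653609; p = √p² = 10.032627; φ = atan2(cos β − cos α, d + sin α − sin β) = 0.017287 rad; t = (φ − α) mod 2π = 4.418663 rad, q = (β − φ) mod 2π = 1.686498 rad → L = 4.69·(4.418663 + 10.032627 + 1.686498) = 4.69·16.137789 = 75.686230 m
RSR: p² = 2 + d² − 2cos(α−β) + 2d(sin β − sin α) = 102.230445; p = √p² = 10.110907; φ = atan2(cos α − cos β, d − sin α + sin β) = -0.017153 rad; t = (α − φ) mod 2π = 1.898962 rad, q = (φ − β) mod 2π = 4.562247 rad → L = 4.69·(1.898962 + 10.110907 + 4.562247) = 4.69·16.572116 = 77.723225 m
LSR: p² = d² − 2 + 2cos(α−β) + 2d(sin α + sin β) = 140.515805; p = √p² = 11.853936; φ = atan2(−cos α − cos β, d + sin α + sin β) − atan2(−2, p) = 0.203641 rad; t = (φ − α) mod 2π = 4.605017 rad, q = (φ − β) mod 2π = 4.783041 rad → L = 4.69·(4.605017 + 11.853936 + 4.783041) = 4.69·21.241994 = 99.624952 m
RSL: p² = d² − 2 + 2cos(α−β) − 2d(sin α + sin β) = 62.241814; p = √p² = 7.889348; φ = atan2(cos α + cos β, d − sin α − sin β) − atan2(2, p) = -0.302194 rad; t = (α − φ) mod 2π = 2.184003 rad, q = (β − φ) mod 2π = 2.005979 rad → L = 4.69·(2.184003 + 7.889348 + 2.005979) = 4.69·12.079330 = 56.652058 m
RLR: c = (6 − d² + 2cos(α−β) + 2d(sin α − sin β))/8 = -11.778806, |c| > 1 → infeasible
LRL: c = (6 − d² + 2cos(α−β) − 2d(sin α − sin β))/8 = -11.581701, |c| > 1 → infeasible
Shortest: RSL with L = 56.652058 m ≈ 56.6521 m
Convert RSL to answer units (arcs ×180/π): t = 2.184003·180/π = 125.1341°, p = ρ·p = 4.69·7.889348 = 37.0010 m, q = 2.005979·180/π = 114.9341°, L = 56.6521 m.

RSL: t = 125.1341°, p = 37.0010 m, q = 114.9341°, L = 56.6521 m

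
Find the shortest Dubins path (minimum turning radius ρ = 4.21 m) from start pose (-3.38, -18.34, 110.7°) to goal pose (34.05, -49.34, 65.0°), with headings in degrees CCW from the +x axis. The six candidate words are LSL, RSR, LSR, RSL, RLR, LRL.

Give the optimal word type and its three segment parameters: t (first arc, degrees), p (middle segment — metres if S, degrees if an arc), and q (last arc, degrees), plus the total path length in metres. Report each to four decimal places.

RSL: t = 168.0511°, p = 41.8667 m, q = 122.3511°, L = 63.2050 m

Let ψ = atan2(Δy, Δx) = atan2(-31.00, 37.43) = -39.6320° be the start→goal bearing.
Normalize: d = |goal − start| / ρ = 48.600462/4.21 = 11.544053, α = (θ_start − ψ) mod 360° = 150.3320° = 2.623788 rad, β = (θ_goal − ψ) mod 360° = 104.6320° = 1.826173 rad.
Common terms: sin α = 0.494974, cos α = -0.868908, sin β = 0.967568, cos β = -0.252610, cos(α−β) = 0.698415, d² = 133.265153. Work in radians in the unit-radius frame; every candidate has L = ρ·(t + p + q).
LSL: p² = 2 + d² − 2cos(α−β) + 2d(sin α − sin β) = 122.957008; p = √p² = 11.088598; φ = atan2(cos β − cos α, d + sin α − sin β) = 0.055608 rad; t = (φ − α) mod 2π = 3.715005 rad, q = (β − φ) mod 2π = 1.770565 rad → L = 4.21·(3.715005 + 11.088598 + 1.770565) = 4.21·16.574168 = 69.777247 m
RSR: p² = 2 + d² − 2cos(α−β) + 2d(sin β − sin α) = 144.779637; p = √p² = 12.032441; φ = atan2(cos α − cos β, d − sin α + sin β) = -0.051242 rad; t = (α − φ) mod 2π = 2.675030 rad, q = (φ − β) mod 2π = 4.405771 rad → L = 4.21·(2.675030 + 12.032441 + 4.405771) = 4.21·19.113242 = 80.466748 m
LSR: p² = d² − 2 + 2cos(α−β) + 2d(sin α + sin β) = 166.429307; p = √p² = 12.900748; φ = atan2(−cos α − cos β, d + sin α + sin β) − atan2(−2, p) = 0.239819 rad; t = (φ − α) mod 2π = 3.899217 rad, q = (φ − β) mod 2π = 4.696832 rad → L = 4.21·(3.899217 + 12.900748 + 4.696832) = 4.21·21.496797 = 90.501516 m
RSL: p² = d² − 2 + 2cos(α−β) − 2d(sin α + sin β) = 98.894660; p = √p² = 9.944579; φ = atan2(cos α + cos β, d − sin α − sin β) − atan2(2, p) = -0.309257 rad; t = (α − φ) mod 2π = 2.933045 rad, q = (β − φ) mod 2π = 2.135429 rad → L = 4.21·(2.933045 + 9.944579 + 2.135429) = 4.21·15.013053 = 63.204954 m
RLR: c = (6 − d² + 2cos(α−β) + 2d(sin α − sin β))/8 = -17.097455, |c| > 1 → infeasible
LRL: c = (6 − d² + 2cos(α−β) − 2d(sin α − sin β))/8 = -14.369626, |c| > 1 → infeasible
Shortest: RSL with L = 63.204954 m ≈ 63.2050 m
Convert RSL to answer units (arcs ×180/π): t = 2.933045·180/π = 168.0511°, p = ρ·p = 4.21·9.944579 = 41.8667 m, q = 2.135429·180/π = 122.3511°, L = 63.2050 m.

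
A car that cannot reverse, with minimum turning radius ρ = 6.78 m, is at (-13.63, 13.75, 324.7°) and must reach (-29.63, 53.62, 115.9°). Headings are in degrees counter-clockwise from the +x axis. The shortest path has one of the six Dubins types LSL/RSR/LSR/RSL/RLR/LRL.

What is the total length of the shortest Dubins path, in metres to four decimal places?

58.6840 m

Let ψ = atan2(Δy, Δx) = atan2(39.87, -16.00) = 111.8658° be the start→goal bearing.
Normalize: d = |goal − start| / ρ = 42.960644/6.78 = 6.336378, α = (θ_start − ψ) mod 360° = 212.8342° = 3.714658 rad, β = (θ_goal − ψ) mod 360° = 4.0342° = 0.070410 rad.
Common terms: sin α = -0.542210, cos α = -0.840243, sin β = 0.070352, cos β = 0.997522, cos(α−β) = -0.876307, d² = 40.149688. Work in radians in the unit-radius frame; every candidate has L = ρ·(t + p + q).
LSL: p² = 2 + d² − 2cos(α−β) + 2d(sin α − sin β) = 36.139455; p = √p² = 6.011610; φ = atan2(cos β − cos α, d + sin α − sin β) = 0.310676 rad; t = (φ − α) mod 2π = 2.879204 rad, q = (β − φ) mod 2π = 6.042919 rad → L = 6.78·(2.879204 + 6.011610 + 6.042919) = 6.78·14.933733 = 101.250711 m
RSR: p² = 2 + d² − 2cos(α−β) + 2d(sin β − sin α) = 51.665147; p = √p² = 7.187847; φ = atan2(cos α − cos β, d − sin α + sin β) = -0.258548 rad; t = (α − φ) mod 2π = 3.973205 rad, q = (φ − β) mod 2π = 5.954228 rad → L = 6.78·(3.973205 + 7.187847 + 5.954228) = 6.78·17.115280 = 116.041598 m
LSR: p² = d² − 2 + 2cos(α−β) + 2d(sin α + sin β) = 30.417334; p = √p² = 5.515191; φ = atan2(−cos α − cos β, d + sin α + sin β) − atan2(−2, p) = 0.321074 rad; t = (φ − α) mod 2π = 2.889602 rad, q = (φ − β) mod 2π = 0.250664 rad → L = 6.78·(2.889602 + 5.515191 + 0.250664) = 6.78·8.655456 = 58.683994 m
RSL: p² = d² − 2 + 2cos(α−β) − 2d(sin α + sin β) = 42.376815; p = √p² = 6.509748; φ = atan2(cos α + cos β, d − sin α − sin β) − atan2(2, p) = -0.274981 rad; t = (α − φ) mod 2π = 3.989638 rad, q = (β − φ) mod 2π = 0.345391 rad → L = 6.78·(3.989638 + 6.509748 + 0.345391) = 6.78·10.844777 = 73.527587 m
RLR: c = (6 − d² + 2cos(α−β) + 2d(sin α − sin β))/8 = -5.458143, |c| > 1 → infeasible
LRL: c = (6 − d² + 2cos(α−β) − 2d(sin α − sin β))/8 = -3.517432, |c| > 1 → infeasible
Shortest: LSR with L = 58.683994 m ≈ 58.6840 m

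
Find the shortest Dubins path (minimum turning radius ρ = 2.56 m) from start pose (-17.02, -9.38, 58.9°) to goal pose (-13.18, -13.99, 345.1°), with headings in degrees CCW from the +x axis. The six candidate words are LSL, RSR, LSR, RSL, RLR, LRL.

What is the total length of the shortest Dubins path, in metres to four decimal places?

Let ψ = atan2(Δy, Δx) = atan2(-4.61, 3.84) = -50.2067° be the start→goal bearing.
Normalize: d = |goal − start| / ρ = 5.999808/2.56 = 2.343675, α = (θ_start − ψ) mod 360° = 109.1067° = 1.904270 rad, β = (θ_goal − ψ) mod 360° = 35.3067° = 0.616217 rad.
Common terms: sin α = 0.944911, cos α = -0.327328, sin β = 0.577952, cos β = 0.816070, cos(α−β) = 0.278991, d² = 5.492813. Work in radians in the unit-radius frame; every candidate has L = ρ·(t + p + q).
LSL: p² = 2 + d² − 2cos(α−β) + 2d(sin α − sin β) = 8.654894; p = √p² = 2.941920; φ = atan2(cos β − cos α, d + sin α − sin β) = 0.399174 rad; t = (φ − α) mod 2π = 4.778089 rad, q = (β − φ) mod 2π = 0.217044 rad → L = 2.56·(4.778089 + 2.941920 + 0.217044) = 2.56·7.937052 = 20.318854 m
RSR: p² = 2 + d² − 2cos(α−β) + 2d(sin β − sin α) = 5.214768; p = √p² = 2.283587; φ = atan2(cos α − cos β, d − sin α + sin β) = -0.524410 rad; t = (α − φ) mod 2π = 2.428681 rad, q = (φ − β) mod 2π = 5.142557 rad → L = 2.56·(2.428681 + 2.283587 + 5.142557) = 2.56·9.854825 = 25.228352 m
LSR: p² = d² − 2 + 2cos(α−β) + 2d(sin α + sin β) = 11.188989; p = √p² = 3.344995; φ = atan2(−cos α − cos β, d + sin α + sin β) − atan2(−2, p) = 0.413144 rad; t = (φ − α) mod 2π = 4.792059 rad, q = (φ − β) mod 2π = 6.080112 rad → L = 2.56·(4.792059 + 3.344995 + 6.080112) = 2.56·14.217165 = 36.395942 m
RSL: p² = d² − 2 + 2cos(α−β) − 2d(sin α + sin β) = -3.087398 < 0 → infeasible
RLR: c = (6 − d² + 2cos(α−β) + 2d(sin α − sin β))/8 = 0.348154; p = 2π − arccos c = 5.067990 rad; φ = atan2(cos α − cos β, d − sin α + sin β) = -0.524410 rad; t = (α − φ + p/2) mod 2π = 4.962676 rad, q = (α − β − t + p) mod 2π = 1.393367 rad → L = 2.56·(4.962676 + 5.067990 + 1.393367) = 2.56·11.424033 = 29.245525 m
LRL: c = (6 − d² + 2cos(α−β) − 2d(sin α − sin β))/8 = -0.081862; p = 2π − arccos c = 4.630436 rad; φ = atan2(cos β − cos α, d + sin α − sin β) = 0.399174 rad; t = (φ − α + p/2) mod 2π = 0.810121 rad, q = (β − α − t + p) mod 2π = 2.532262 rad → L = 2.56·(0.810121 + 4.630436 + 2.532262) = 2.56·7.972818 = 20.410414 m
Shortest: LSL with L = 20.318854 m ≈ 20.3189 m

20.3189 m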